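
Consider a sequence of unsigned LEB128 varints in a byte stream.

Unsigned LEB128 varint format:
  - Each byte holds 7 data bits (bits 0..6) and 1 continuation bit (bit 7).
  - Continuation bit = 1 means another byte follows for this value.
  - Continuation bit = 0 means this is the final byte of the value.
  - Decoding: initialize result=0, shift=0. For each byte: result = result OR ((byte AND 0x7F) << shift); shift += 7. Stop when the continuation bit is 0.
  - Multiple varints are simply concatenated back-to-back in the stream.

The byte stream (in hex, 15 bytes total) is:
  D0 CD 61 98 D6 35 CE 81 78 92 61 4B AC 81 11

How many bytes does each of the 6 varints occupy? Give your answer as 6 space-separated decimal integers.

Answer: 3 3 3 2 1 3

Derivation:
  byte[0]=0xD0 cont=1 payload=0x50=80: acc |= 80<<0 -> acc=80 shift=7
  byte[1]=0xCD cont=1 payload=0x4D=77: acc |= 77<<7 -> acc=9936 shift=14
  byte[2]=0x61 cont=0 payload=0x61=97: acc |= 97<<14 -> acc=1599184 shift=21 [end]
Varint 1: bytes[0:3] = D0 CD 61 -> value 1599184 (3 byte(s))
  byte[3]=0x98 cont=1 payload=0x18=24: acc |= 24<<0 -> acc=24 shift=7
  byte[4]=0xD6 cont=1 payload=0x56=86: acc |= 86<<7 -> acc=11032 shift=14
  byte[5]=0x35 cont=0 payload=0x35=53: acc |= 53<<14 -> acc=879384 shift=21 [end]
Varint 2: bytes[3:6] = 98 D6 35 -> value 879384 (3 byte(s))
  byte[6]=0xCE cont=1 payload=0x4E=78: acc |= 78<<0 -> acc=78 shift=7
  byte[7]=0x81 cont=1 payload=0x01=1: acc |= 1<<7 -> acc=206 shift=14
  byte[8]=0x78 cont=0 payload=0x78=120: acc |= 120<<14 -> acc=1966286 shift=21 [end]
Varint 3: bytes[6:9] = CE 81 78 -> value 1966286 (3 byte(s))
  byte[9]=0x92 cont=1 payload=0x12=18: acc |= 18<<0 -> acc=18 shift=7
  byte[10]=0x61 cont=0 payload=0x61=97: acc |= 97<<7 -> acc=12434 shift=14 [end]
Varint 4: bytes[9:11] = 92 61 -> value 12434 (2 byte(s))
  byte[11]=0x4B cont=0 payload=0x4B=75: acc |= 75<<0 -> acc=75 shift=7 [end]
Varint 5: bytes[11:12] = 4B -> value 75 (1 byte(s))
  byte[12]=0xAC cont=1 payload=0x2C=44: acc |= 44<<0 -> acc=44 shift=7
  byte[13]=0x81 cont=1 payload=0x01=1: acc |= 1<<7 -> acc=172 shift=14
  byte[14]=0x11 cont=0 payload=0x11=17: acc |= 17<<14 -> acc=278700 shift=21 [end]
Varint 6: bytes[12:15] = AC 81 11 -> value 278700 (3 byte(s))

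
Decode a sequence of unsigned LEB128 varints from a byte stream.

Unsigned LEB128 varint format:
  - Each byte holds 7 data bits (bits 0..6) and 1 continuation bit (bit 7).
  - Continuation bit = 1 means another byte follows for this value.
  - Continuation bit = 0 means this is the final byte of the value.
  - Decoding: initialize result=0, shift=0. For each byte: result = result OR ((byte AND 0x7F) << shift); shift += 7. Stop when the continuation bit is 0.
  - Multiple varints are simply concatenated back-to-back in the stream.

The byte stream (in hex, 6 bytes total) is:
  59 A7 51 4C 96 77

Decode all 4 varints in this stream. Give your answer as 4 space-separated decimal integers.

  byte[0]=0x59 cont=0 payload=0x59=89: acc |= 89<<0 -> acc=89 shift=7 [end]
Varint 1: bytes[0:1] = 59 -> value 89 (1 byte(s))
  byte[1]=0xA7 cont=1 payload=0x27=39: acc |= 39<<0 -> acc=39 shift=7
  byte[2]=0x51 cont=0 payload=0x51=81: acc |= 81<<7 -> acc=10407 shift=14 [end]
Varint 2: bytes[1:3] = A7 51 -> value 10407 (2 byte(s))
  byte[3]=0x4C cont=0 payload=0x4C=76: acc |= 76<<0 -> acc=76 shift=7 [end]
Varint 3: bytes[3:4] = 4C -> value 76 (1 byte(s))
  byte[4]=0x96 cont=1 payload=0x16=22: acc |= 22<<0 -> acc=22 shift=7
  byte[5]=0x77 cont=0 payload=0x77=119: acc |= 119<<7 -> acc=15254 shift=14 [end]
Varint 4: bytes[4:6] = 96 77 -> value 15254 (2 byte(s))

Answer: 89 10407 76 15254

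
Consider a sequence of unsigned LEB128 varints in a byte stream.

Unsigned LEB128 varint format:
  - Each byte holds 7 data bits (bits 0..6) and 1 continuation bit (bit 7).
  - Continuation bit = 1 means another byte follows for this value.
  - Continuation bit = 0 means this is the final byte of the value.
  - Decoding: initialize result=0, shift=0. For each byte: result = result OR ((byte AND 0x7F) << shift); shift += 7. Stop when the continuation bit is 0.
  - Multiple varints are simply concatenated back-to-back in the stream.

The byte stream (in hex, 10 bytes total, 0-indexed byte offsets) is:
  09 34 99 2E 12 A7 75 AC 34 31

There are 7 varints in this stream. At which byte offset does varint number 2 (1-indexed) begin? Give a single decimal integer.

Answer: 1

Derivation:
  byte[0]=0x09 cont=0 payload=0x09=9: acc |= 9<<0 -> acc=9 shift=7 [end]
Varint 1: bytes[0:1] = 09 -> value 9 (1 byte(s))
  byte[1]=0x34 cont=0 payload=0x34=52: acc |= 52<<0 -> acc=52 shift=7 [end]
Varint 2: bytes[1:2] = 34 -> value 52 (1 byte(s))
  byte[2]=0x99 cont=1 payload=0x19=25: acc |= 25<<0 -> acc=25 shift=7
  byte[3]=0x2E cont=0 payload=0x2E=46: acc |= 46<<7 -> acc=5913 shift=14 [end]
Varint 3: bytes[2:4] = 99 2E -> value 5913 (2 byte(s))
  byte[4]=0x12 cont=0 payload=0x12=18: acc |= 18<<0 -> acc=18 shift=7 [end]
Varint 4: bytes[4:5] = 12 -> value 18 (1 byte(s))
  byte[5]=0xA7 cont=1 payload=0x27=39: acc |= 39<<0 -> acc=39 shift=7
  byte[6]=0x75 cont=0 payload=0x75=117: acc |= 117<<7 -> acc=15015 shift=14 [end]
Varint 5: bytes[5:7] = A7 75 -> value 15015 (2 byte(s))
  byte[7]=0xAC cont=1 payload=0x2C=44: acc |= 44<<0 -> acc=44 shift=7
  byte[8]=0x34 cont=0 payload=0x34=52: acc |= 52<<7 -> acc=6700 shift=14 [end]
Varint 6: bytes[7:9] = AC 34 -> value 6700 (2 byte(s))
  byte[9]=0x31 cont=0 payload=0x31=49: acc |= 49<<0 -> acc=49 shift=7 [end]
Varint 7: bytes[9:10] = 31 -> value 49 (1 byte(s))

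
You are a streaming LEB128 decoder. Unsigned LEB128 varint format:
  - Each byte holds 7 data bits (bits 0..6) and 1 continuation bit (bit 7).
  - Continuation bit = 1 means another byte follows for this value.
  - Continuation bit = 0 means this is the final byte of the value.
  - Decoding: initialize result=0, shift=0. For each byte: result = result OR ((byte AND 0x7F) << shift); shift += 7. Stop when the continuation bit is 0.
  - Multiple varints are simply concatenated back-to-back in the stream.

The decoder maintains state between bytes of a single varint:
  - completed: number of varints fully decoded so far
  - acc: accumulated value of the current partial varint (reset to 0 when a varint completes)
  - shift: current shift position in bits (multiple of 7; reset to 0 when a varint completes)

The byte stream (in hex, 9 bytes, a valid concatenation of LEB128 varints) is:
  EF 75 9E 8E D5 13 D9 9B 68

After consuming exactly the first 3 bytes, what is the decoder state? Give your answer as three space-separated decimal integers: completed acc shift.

byte[0]=0xEF cont=1 payload=0x6F: acc |= 111<<0 -> completed=0 acc=111 shift=7
byte[1]=0x75 cont=0 payload=0x75: varint #1 complete (value=15087); reset -> completed=1 acc=0 shift=0
byte[2]=0x9E cont=1 payload=0x1E: acc |= 30<<0 -> completed=1 acc=30 shift=7

Answer: 1 30 7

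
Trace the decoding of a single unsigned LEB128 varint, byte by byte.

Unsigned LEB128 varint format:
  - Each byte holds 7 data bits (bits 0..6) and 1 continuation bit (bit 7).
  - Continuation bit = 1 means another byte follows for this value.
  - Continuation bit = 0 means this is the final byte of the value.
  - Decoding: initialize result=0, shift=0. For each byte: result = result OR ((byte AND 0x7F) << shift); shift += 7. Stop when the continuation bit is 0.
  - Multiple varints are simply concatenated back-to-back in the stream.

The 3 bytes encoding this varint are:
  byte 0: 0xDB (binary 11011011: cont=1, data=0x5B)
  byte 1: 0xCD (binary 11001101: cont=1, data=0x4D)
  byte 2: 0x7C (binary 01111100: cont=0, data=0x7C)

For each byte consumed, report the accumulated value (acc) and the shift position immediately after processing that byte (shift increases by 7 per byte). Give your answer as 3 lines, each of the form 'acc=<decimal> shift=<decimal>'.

byte 0=0xDB: payload=0x5B=91, contrib = 91<<0 = 91; acc -> 91, shift -> 7
byte 1=0xCD: payload=0x4D=77, contrib = 77<<7 = 9856; acc -> 9947, shift -> 14
byte 2=0x7C: payload=0x7C=124, contrib = 124<<14 = 2031616; acc -> 2041563, shift -> 21

Answer: acc=91 shift=7
acc=9947 shift=14
acc=2041563 shift=21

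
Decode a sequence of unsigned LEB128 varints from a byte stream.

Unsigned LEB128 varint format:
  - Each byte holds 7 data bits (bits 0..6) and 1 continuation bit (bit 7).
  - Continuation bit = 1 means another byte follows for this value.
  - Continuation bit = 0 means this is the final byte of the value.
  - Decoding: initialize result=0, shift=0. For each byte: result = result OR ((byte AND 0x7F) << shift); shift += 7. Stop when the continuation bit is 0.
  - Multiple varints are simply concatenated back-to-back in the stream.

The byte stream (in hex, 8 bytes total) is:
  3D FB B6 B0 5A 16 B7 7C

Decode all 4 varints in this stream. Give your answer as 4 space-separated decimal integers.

  byte[0]=0x3D cont=0 payload=0x3D=61: acc |= 61<<0 -> acc=61 shift=7 [end]
Varint 1: bytes[0:1] = 3D -> value 61 (1 byte(s))
  byte[1]=0xFB cont=1 payload=0x7B=123: acc |= 123<<0 -> acc=123 shift=7
  byte[2]=0xB6 cont=1 payload=0x36=54: acc |= 54<<7 -> acc=7035 shift=14
  byte[3]=0xB0 cont=1 payload=0x30=48: acc |= 48<<14 -> acc=793467 shift=21
  byte[4]=0x5A cont=0 payload=0x5A=90: acc |= 90<<21 -> acc=189537147 shift=28 [end]
Varint 2: bytes[1:5] = FB B6 B0 5A -> value 189537147 (4 byte(s))
  byte[5]=0x16 cont=0 payload=0x16=22: acc |= 22<<0 -> acc=22 shift=7 [end]
Varint 3: bytes[5:6] = 16 -> value 22 (1 byte(s))
  byte[6]=0xB7 cont=1 payload=0x37=55: acc |= 55<<0 -> acc=55 shift=7
  byte[7]=0x7C cont=0 payload=0x7C=124: acc |= 124<<7 -> acc=15927 shift=14 [end]
Varint 4: bytes[6:8] = B7 7C -> value 15927 (2 byte(s))

Answer: 61 189537147 22 15927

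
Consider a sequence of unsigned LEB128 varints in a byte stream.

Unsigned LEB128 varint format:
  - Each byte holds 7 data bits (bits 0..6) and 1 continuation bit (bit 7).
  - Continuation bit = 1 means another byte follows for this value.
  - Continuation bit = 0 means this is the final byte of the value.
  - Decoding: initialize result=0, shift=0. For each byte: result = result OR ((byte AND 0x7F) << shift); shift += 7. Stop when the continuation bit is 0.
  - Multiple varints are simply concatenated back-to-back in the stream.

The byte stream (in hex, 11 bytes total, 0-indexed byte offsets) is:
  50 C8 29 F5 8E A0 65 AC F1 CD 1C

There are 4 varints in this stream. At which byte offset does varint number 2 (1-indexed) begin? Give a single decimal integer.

  byte[0]=0x50 cont=0 payload=0x50=80: acc |= 80<<0 -> acc=80 shift=7 [end]
Varint 1: bytes[0:1] = 50 -> value 80 (1 byte(s))
  byte[1]=0xC8 cont=1 payload=0x48=72: acc |= 72<<0 -> acc=72 shift=7
  byte[2]=0x29 cont=0 payload=0x29=41: acc |= 41<<7 -> acc=5320 shift=14 [end]
Varint 2: bytes[1:3] = C8 29 -> value 5320 (2 byte(s))
  byte[3]=0xF5 cont=1 payload=0x75=117: acc |= 117<<0 -> acc=117 shift=7
  byte[4]=0x8E cont=1 payload=0x0E=14: acc |= 14<<7 -> acc=1909 shift=14
  byte[5]=0xA0 cont=1 payload=0x20=32: acc |= 32<<14 -> acc=526197 shift=21
  byte[6]=0x65 cont=0 payload=0x65=101: acc |= 101<<21 -> acc=212338549 shift=28 [end]
Varint 3: bytes[3:7] = F5 8E A0 65 -> value 212338549 (4 byte(s))
  byte[7]=0xAC cont=1 payload=0x2C=44: acc |= 44<<0 -> acc=44 shift=7
  byte[8]=0xF1 cont=1 payload=0x71=113: acc |= 113<<7 -> acc=14508 shift=14
  byte[9]=0xCD cont=1 payload=0x4D=77: acc |= 77<<14 -> acc=1276076 shift=21
  byte[10]=0x1C cont=0 payload=0x1C=28: acc |= 28<<21 -> acc=59996332 shift=28 [end]
Varint 4: bytes[7:11] = AC F1 CD 1C -> value 59996332 (4 byte(s))

Answer: 1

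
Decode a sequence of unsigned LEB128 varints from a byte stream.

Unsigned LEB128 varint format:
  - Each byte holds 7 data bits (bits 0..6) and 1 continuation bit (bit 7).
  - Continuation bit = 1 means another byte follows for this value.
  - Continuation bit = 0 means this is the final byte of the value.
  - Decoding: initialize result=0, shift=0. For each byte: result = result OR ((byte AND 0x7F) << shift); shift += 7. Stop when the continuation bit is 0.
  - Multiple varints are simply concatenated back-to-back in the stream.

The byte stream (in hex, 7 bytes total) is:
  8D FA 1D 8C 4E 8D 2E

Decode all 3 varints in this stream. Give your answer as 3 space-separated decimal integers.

Answer: 490765 9996 5901

Derivation:
  byte[0]=0x8D cont=1 payload=0x0D=13: acc |= 13<<0 -> acc=13 shift=7
  byte[1]=0xFA cont=1 payload=0x7A=122: acc |= 122<<7 -> acc=15629 shift=14
  byte[2]=0x1D cont=0 payload=0x1D=29: acc |= 29<<14 -> acc=490765 shift=21 [end]
Varint 1: bytes[0:3] = 8D FA 1D -> value 490765 (3 byte(s))
  byte[3]=0x8C cont=1 payload=0x0C=12: acc |= 12<<0 -> acc=12 shift=7
  byte[4]=0x4E cont=0 payload=0x4E=78: acc |= 78<<7 -> acc=9996 shift=14 [end]
Varint 2: bytes[3:5] = 8C 4E -> value 9996 (2 byte(s))
  byte[5]=0x8D cont=1 payload=0x0D=13: acc |= 13<<0 -> acc=13 shift=7
  byte[6]=0x2E cont=0 payload=0x2E=46: acc |= 46<<7 -> acc=5901 shift=14 [end]
Varint 3: bytes[5:7] = 8D 2E -> value 5901 (2 byte(s))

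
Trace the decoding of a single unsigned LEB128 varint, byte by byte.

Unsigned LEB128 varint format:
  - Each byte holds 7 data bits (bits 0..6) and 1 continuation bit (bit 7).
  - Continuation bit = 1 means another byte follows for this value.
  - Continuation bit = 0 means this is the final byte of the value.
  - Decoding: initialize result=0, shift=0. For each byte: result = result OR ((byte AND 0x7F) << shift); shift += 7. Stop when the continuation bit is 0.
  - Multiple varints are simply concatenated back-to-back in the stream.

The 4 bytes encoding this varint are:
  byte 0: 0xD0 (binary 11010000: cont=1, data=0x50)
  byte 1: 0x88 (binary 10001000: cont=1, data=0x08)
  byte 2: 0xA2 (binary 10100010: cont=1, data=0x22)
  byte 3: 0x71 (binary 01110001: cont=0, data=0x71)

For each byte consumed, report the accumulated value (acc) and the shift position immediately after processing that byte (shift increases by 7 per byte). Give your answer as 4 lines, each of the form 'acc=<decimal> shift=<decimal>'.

byte 0=0xD0: payload=0x50=80, contrib = 80<<0 = 80; acc -> 80, shift -> 7
byte 1=0x88: payload=0x08=8, contrib = 8<<7 = 1024; acc -> 1104, shift -> 14
byte 2=0xA2: payload=0x22=34, contrib = 34<<14 = 557056; acc -> 558160, shift -> 21
byte 3=0x71: payload=0x71=113, contrib = 113<<21 = 236978176; acc -> 237536336, shift -> 28

Answer: acc=80 shift=7
acc=1104 shift=14
acc=558160 shift=21
acc=237536336 shift=28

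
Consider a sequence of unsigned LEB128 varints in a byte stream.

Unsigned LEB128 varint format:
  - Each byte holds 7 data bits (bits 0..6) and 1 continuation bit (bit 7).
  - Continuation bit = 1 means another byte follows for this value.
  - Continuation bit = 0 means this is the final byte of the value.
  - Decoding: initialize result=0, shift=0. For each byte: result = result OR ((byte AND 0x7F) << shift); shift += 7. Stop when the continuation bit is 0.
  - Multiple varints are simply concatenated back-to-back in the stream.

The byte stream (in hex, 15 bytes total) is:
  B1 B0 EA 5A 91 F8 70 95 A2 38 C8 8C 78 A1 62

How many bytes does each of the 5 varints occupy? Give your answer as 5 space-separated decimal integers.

Answer: 4 3 3 3 2

Derivation:
  byte[0]=0xB1 cont=1 payload=0x31=49: acc |= 49<<0 -> acc=49 shift=7
  byte[1]=0xB0 cont=1 payload=0x30=48: acc |= 48<<7 -> acc=6193 shift=14
  byte[2]=0xEA cont=1 payload=0x6A=106: acc |= 106<<14 -> acc=1742897 shift=21
  byte[3]=0x5A cont=0 payload=0x5A=90: acc |= 90<<21 -> acc=190486577 shift=28 [end]
Varint 1: bytes[0:4] = B1 B0 EA 5A -> value 190486577 (4 byte(s))
  byte[4]=0x91 cont=1 payload=0x11=17: acc |= 17<<0 -> acc=17 shift=7
  byte[5]=0xF8 cont=1 payload=0x78=120: acc |= 120<<7 -> acc=15377 shift=14
  byte[6]=0x70 cont=0 payload=0x70=112: acc |= 112<<14 -> acc=1850385 shift=21 [end]
Varint 2: bytes[4:7] = 91 F8 70 -> value 1850385 (3 byte(s))
  byte[7]=0x95 cont=1 payload=0x15=21: acc |= 21<<0 -> acc=21 shift=7
  byte[8]=0xA2 cont=1 payload=0x22=34: acc |= 34<<7 -> acc=4373 shift=14
  byte[9]=0x38 cont=0 payload=0x38=56: acc |= 56<<14 -> acc=921877 shift=21 [end]
Varint 3: bytes[7:10] = 95 A2 38 -> value 921877 (3 byte(s))
  byte[10]=0xC8 cont=1 payload=0x48=72: acc |= 72<<0 -> acc=72 shift=7
  byte[11]=0x8C cont=1 payload=0x0C=12: acc |= 12<<7 -> acc=1608 shift=14
  byte[12]=0x78 cont=0 payload=0x78=120: acc |= 120<<14 -> acc=1967688 shift=21 [end]
Varint 4: bytes[10:13] = C8 8C 78 -> value 1967688 (3 byte(s))
  byte[13]=0xA1 cont=1 payload=0x21=33: acc |= 33<<0 -> acc=33 shift=7
  byte[14]=0x62 cont=0 payload=0x62=98: acc |= 98<<7 -> acc=12577 shift=14 [end]
Varint 5: bytes[13:15] = A1 62 -> value 12577 (2 byte(s))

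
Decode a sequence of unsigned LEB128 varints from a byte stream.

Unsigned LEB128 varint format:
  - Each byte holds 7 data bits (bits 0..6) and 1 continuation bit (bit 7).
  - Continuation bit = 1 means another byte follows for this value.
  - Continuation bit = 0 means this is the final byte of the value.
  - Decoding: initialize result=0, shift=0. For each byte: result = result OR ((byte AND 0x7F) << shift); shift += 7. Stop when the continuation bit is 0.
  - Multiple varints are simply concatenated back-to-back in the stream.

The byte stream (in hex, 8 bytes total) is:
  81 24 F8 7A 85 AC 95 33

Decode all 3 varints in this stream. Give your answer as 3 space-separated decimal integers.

Answer: 4609 15736 107304453

Derivation:
  byte[0]=0x81 cont=1 payload=0x01=1: acc |= 1<<0 -> acc=1 shift=7
  byte[1]=0x24 cont=0 payload=0x24=36: acc |= 36<<7 -> acc=4609 shift=14 [end]
Varint 1: bytes[0:2] = 81 24 -> value 4609 (2 byte(s))
  byte[2]=0xF8 cont=1 payload=0x78=120: acc |= 120<<0 -> acc=120 shift=7
  byte[3]=0x7A cont=0 payload=0x7A=122: acc |= 122<<7 -> acc=15736 shift=14 [end]
Varint 2: bytes[2:4] = F8 7A -> value 15736 (2 byte(s))
  byte[4]=0x85 cont=1 payload=0x05=5: acc |= 5<<0 -> acc=5 shift=7
  byte[5]=0xAC cont=1 payload=0x2C=44: acc |= 44<<7 -> acc=5637 shift=14
  byte[6]=0x95 cont=1 payload=0x15=21: acc |= 21<<14 -> acc=349701 shift=21
  byte[7]=0x33 cont=0 payload=0x33=51: acc |= 51<<21 -> acc=107304453 shift=28 [end]
Varint 3: bytes[4:8] = 85 AC 95 33 -> value 107304453 (4 byte(s))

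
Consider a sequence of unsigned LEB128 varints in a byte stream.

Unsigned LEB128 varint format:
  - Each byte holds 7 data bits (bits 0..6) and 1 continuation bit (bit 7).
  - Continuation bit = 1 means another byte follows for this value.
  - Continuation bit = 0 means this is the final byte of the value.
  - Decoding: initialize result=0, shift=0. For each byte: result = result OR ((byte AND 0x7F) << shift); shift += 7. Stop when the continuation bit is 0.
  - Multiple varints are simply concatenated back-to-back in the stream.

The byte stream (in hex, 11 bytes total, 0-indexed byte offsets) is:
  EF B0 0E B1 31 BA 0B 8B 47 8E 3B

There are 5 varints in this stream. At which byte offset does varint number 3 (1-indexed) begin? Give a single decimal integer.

  byte[0]=0xEF cont=1 payload=0x6F=111: acc |= 111<<0 -> acc=111 shift=7
  byte[1]=0xB0 cont=1 payload=0x30=48: acc |= 48<<7 -> acc=6255 shift=14
  byte[2]=0x0E cont=0 payload=0x0E=14: acc |= 14<<14 -> acc=235631 shift=21 [end]
Varint 1: bytes[0:3] = EF B0 0E -> value 235631 (3 byte(s))
  byte[3]=0xB1 cont=1 payload=0x31=49: acc |= 49<<0 -> acc=49 shift=7
  byte[4]=0x31 cont=0 payload=0x31=49: acc |= 49<<7 -> acc=6321 shift=14 [end]
Varint 2: bytes[3:5] = B1 31 -> value 6321 (2 byte(s))
  byte[5]=0xBA cont=1 payload=0x3A=58: acc |= 58<<0 -> acc=58 shift=7
  byte[6]=0x0B cont=0 payload=0x0B=11: acc |= 11<<7 -> acc=1466 shift=14 [end]
Varint 3: bytes[5:7] = BA 0B -> value 1466 (2 byte(s))
  byte[7]=0x8B cont=1 payload=0x0B=11: acc |= 11<<0 -> acc=11 shift=7
  byte[8]=0x47 cont=0 payload=0x47=71: acc |= 71<<7 -> acc=9099 shift=14 [end]
Varint 4: bytes[7:9] = 8B 47 -> value 9099 (2 byte(s))
  byte[9]=0x8E cont=1 payload=0x0E=14: acc |= 14<<0 -> acc=14 shift=7
  byte[10]=0x3B cont=0 payload=0x3B=59: acc |= 59<<7 -> acc=7566 shift=14 [end]
Varint 5: bytes[9:11] = 8E 3B -> value 7566 (2 byte(s))

Answer: 5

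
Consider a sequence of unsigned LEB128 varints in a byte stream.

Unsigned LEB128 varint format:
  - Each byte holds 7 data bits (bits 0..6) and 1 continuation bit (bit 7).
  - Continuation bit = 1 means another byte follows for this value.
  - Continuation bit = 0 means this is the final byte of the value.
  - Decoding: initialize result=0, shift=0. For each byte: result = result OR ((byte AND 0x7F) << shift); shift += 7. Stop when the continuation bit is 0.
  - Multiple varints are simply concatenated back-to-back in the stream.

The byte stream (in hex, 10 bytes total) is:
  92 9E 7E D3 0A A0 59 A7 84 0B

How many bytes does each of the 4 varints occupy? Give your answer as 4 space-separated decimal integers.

Answer: 3 2 2 3

Derivation:
  byte[0]=0x92 cont=1 payload=0x12=18: acc |= 18<<0 -> acc=18 shift=7
  byte[1]=0x9E cont=1 payload=0x1E=30: acc |= 30<<7 -> acc=3858 shift=14
  byte[2]=0x7E cont=0 payload=0x7E=126: acc |= 126<<14 -> acc=2068242 shift=21 [end]
Varint 1: bytes[0:3] = 92 9E 7E -> value 2068242 (3 byte(s))
  byte[3]=0xD3 cont=1 payload=0x53=83: acc |= 83<<0 -> acc=83 shift=7
  byte[4]=0x0A cont=0 payload=0x0A=10: acc |= 10<<7 -> acc=1363 shift=14 [end]
Varint 2: bytes[3:5] = D3 0A -> value 1363 (2 byte(s))
  byte[5]=0xA0 cont=1 payload=0x20=32: acc |= 32<<0 -> acc=32 shift=7
  byte[6]=0x59 cont=0 payload=0x59=89: acc |= 89<<7 -> acc=11424 shift=14 [end]
Varint 3: bytes[5:7] = A0 59 -> value 11424 (2 byte(s))
  byte[7]=0xA7 cont=1 payload=0x27=39: acc |= 39<<0 -> acc=39 shift=7
  byte[8]=0x84 cont=1 payload=0x04=4: acc |= 4<<7 -> acc=551 shift=14
  byte[9]=0x0B cont=0 payload=0x0B=11: acc |= 11<<14 -> acc=180775 shift=21 [end]
Varint 4: bytes[7:10] = A7 84 0B -> value 180775 (3 byte(s))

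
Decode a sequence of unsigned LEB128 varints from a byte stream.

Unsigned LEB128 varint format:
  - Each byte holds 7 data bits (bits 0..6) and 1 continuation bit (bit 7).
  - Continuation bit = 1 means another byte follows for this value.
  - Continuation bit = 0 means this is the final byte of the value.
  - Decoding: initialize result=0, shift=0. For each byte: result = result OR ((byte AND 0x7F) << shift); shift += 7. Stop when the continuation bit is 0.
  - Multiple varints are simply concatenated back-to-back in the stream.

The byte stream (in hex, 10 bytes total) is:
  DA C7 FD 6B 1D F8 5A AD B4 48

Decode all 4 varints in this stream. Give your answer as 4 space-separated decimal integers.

Answer: 226452442 29 11640 1186349

Derivation:
  byte[0]=0xDA cont=1 payload=0x5A=90: acc |= 90<<0 -> acc=90 shift=7
  byte[1]=0xC7 cont=1 payload=0x47=71: acc |= 71<<7 -> acc=9178 shift=14
  byte[2]=0xFD cont=1 payload=0x7D=125: acc |= 125<<14 -> acc=2057178 shift=21
  byte[3]=0x6B cont=0 payload=0x6B=107: acc |= 107<<21 -> acc=226452442 shift=28 [end]
Varint 1: bytes[0:4] = DA C7 FD 6B -> value 226452442 (4 byte(s))
  byte[4]=0x1D cont=0 payload=0x1D=29: acc |= 29<<0 -> acc=29 shift=7 [end]
Varint 2: bytes[4:5] = 1D -> value 29 (1 byte(s))
  byte[5]=0xF8 cont=1 payload=0x78=120: acc |= 120<<0 -> acc=120 shift=7
  byte[6]=0x5A cont=0 payload=0x5A=90: acc |= 90<<7 -> acc=11640 shift=14 [end]
Varint 3: bytes[5:7] = F8 5A -> value 11640 (2 byte(s))
  byte[7]=0xAD cont=1 payload=0x2D=45: acc |= 45<<0 -> acc=45 shift=7
  byte[8]=0xB4 cont=1 payload=0x34=52: acc |= 52<<7 -> acc=6701 shift=14
  byte[9]=0x48 cont=0 payload=0x48=72: acc |= 72<<14 -> acc=1186349 shift=21 [end]
Varint 4: bytes[7:10] = AD B4 48 -> value 1186349 (3 byte(s))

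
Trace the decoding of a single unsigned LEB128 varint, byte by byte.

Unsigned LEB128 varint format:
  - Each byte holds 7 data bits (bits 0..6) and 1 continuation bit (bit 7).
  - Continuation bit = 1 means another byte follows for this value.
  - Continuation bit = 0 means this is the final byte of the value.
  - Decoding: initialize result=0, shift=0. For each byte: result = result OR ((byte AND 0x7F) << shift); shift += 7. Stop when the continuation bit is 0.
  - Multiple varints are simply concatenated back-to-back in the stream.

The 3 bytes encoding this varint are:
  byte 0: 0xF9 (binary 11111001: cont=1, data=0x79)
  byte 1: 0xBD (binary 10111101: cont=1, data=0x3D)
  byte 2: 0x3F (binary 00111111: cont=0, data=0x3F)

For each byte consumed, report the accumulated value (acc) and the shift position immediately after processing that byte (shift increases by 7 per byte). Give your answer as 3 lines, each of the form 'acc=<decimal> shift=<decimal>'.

byte 0=0xF9: payload=0x79=121, contrib = 121<<0 = 121; acc -> 121, shift -> 7
byte 1=0xBD: payload=0x3D=61, contrib = 61<<7 = 7808; acc -> 7929, shift -> 14
byte 2=0x3F: payload=0x3F=63, contrib = 63<<14 = 1032192; acc -> 1040121, shift -> 21

Answer: acc=121 shift=7
acc=7929 shift=14
acc=1040121 shift=21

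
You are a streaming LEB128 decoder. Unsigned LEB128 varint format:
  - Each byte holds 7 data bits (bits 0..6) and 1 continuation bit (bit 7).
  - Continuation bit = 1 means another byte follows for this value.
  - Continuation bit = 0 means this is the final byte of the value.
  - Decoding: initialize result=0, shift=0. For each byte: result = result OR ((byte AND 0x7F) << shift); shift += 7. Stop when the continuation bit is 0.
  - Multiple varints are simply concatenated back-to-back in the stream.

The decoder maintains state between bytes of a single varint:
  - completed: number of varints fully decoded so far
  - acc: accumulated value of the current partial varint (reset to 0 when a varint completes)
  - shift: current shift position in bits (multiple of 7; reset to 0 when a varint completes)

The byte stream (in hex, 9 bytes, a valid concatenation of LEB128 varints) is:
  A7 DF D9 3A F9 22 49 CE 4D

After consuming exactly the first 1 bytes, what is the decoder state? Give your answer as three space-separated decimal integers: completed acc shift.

byte[0]=0xA7 cont=1 payload=0x27: acc |= 39<<0 -> completed=0 acc=39 shift=7

Answer: 0 39 7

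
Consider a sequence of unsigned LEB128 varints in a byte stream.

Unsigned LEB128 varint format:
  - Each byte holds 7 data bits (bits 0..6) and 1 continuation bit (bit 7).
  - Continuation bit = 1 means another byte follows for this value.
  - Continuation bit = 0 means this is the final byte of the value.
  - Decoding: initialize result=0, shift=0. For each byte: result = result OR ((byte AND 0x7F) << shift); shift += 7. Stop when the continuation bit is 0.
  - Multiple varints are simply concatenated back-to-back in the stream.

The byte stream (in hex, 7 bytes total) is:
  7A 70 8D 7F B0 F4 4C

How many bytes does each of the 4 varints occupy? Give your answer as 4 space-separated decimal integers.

Answer: 1 1 2 3

Derivation:
  byte[0]=0x7A cont=0 payload=0x7A=122: acc |= 122<<0 -> acc=122 shift=7 [end]
Varint 1: bytes[0:1] = 7A -> value 122 (1 byte(s))
  byte[1]=0x70 cont=0 payload=0x70=112: acc |= 112<<0 -> acc=112 shift=7 [end]
Varint 2: bytes[1:2] = 70 -> value 112 (1 byte(s))
  byte[2]=0x8D cont=1 payload=0x0D=13: acc |= 13<<0 -> acc=13 shift=7
  byte[3]=0x7F cont=0 payload=0x7F=127: acc |= 127<<7 -> acc=16269 shift=14 [end]
Varint 3: bytes[2:4] = 8D 7F -> value 16269 (2 byte(s))
  byte[4]=0xB0 cont=1 payload=0x30=48: acc |= 48<<0 -> acc=48 shift=7
  byte[5]=0xF4 cont=1 payload=0x74=116: acc |= 116<<7 -> acc=14896 shift=14
  byte[6]=0x4C cont=0 payload=0x4C=76: acc |= 76<<14 -> acc=1260080 shift=21 [end]
Varint 4: bytes[4:7] = B0 F4 4C -> value 1260080 (3 byte(s))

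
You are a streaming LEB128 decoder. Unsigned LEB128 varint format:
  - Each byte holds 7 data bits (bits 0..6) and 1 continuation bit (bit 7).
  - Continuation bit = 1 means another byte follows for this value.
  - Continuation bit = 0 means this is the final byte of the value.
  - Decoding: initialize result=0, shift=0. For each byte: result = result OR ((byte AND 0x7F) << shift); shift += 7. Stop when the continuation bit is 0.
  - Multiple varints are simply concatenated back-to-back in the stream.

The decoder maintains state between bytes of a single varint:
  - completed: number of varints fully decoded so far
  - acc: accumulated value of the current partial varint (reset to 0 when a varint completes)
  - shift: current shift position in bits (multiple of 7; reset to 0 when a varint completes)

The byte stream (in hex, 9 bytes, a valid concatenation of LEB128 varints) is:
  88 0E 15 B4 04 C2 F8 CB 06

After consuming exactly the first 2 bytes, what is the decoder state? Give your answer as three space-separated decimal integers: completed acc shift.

Answer: 1 0 0

Derivation:
byte[0]=0x88 cont=1 payload=0x08: acc |= 8<<0 -> completed=0 acc=8 shift=7
byte[1]=0x0E cont=0 payload=0x0E: varint #1 complete (value=1800); reset -> completed=1 acc=0 shift=0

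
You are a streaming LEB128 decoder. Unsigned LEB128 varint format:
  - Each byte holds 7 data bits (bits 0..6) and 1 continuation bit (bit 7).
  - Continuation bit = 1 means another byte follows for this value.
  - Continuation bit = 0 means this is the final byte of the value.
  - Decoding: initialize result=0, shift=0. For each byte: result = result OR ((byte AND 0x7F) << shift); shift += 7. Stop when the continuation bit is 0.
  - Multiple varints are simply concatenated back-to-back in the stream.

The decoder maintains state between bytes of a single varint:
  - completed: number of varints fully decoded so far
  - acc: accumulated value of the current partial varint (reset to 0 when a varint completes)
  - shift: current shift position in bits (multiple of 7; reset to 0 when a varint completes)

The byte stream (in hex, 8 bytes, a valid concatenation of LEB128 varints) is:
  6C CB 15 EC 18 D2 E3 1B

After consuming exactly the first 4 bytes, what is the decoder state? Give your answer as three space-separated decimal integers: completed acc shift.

byte[0]=0x6C cont=0 payload=0x6C: varint #1 complete (value=108); reset -> completed=1 acc=0 shift=0
byte[1]=0xCB cont=1 payload=0x4B: acc |= 75<<0 -> completed=1 acc=75 shift=7
byte[2]=0x15 cont=0 payload=0x15: varint #2 complete (value=2763); reset -> completed=2 acc=0 shift=0
byte[3]=0xEC cont=1 payload=0x6C: acc |= 108<<0 -> completed=2 acc=108 shift=7

Answer: 2 108 7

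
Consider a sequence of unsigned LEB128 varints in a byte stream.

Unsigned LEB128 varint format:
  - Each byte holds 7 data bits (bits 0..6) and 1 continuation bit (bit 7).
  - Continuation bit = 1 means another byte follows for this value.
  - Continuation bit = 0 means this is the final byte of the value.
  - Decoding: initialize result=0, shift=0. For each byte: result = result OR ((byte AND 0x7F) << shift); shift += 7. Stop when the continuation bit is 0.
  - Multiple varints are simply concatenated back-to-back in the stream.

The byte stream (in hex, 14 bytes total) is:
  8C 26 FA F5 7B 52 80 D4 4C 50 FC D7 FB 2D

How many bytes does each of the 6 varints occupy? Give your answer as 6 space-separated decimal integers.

  byte[0]=0x8C cont=1 payload=0x0C=12: acc |= 12<<0 -> acc=12 shift=7
  byte[1]=0x26 cont=0 payload=0x26=38: acc |= 38<<7 -> acc=4876 shift=14 [end]
Varint 1: bytes[0:2] = 8C 26 -> value 4876 (2 byte(s))
  byte[2]=0xFA cont=1 payload=0x7A=122: acc |= 122<<0 -> acc=122 shift=7
  byte[3]=0xF5 cont=1 payload=0x75=117: acc |= 117<<7 -> acc=15098 shift=14
  byte[4]=0x7B cont=0 payload=0x7B=123: acc |= 123<<14 -> acc=2030330 shift=21 [end]
Varint 2: bytes[2:5] = FA F5 7B -> value 2030330 (3 byte(s))
  byte[5]=0x52 cont=0 payload=0x52=82: acc |= 82<<0 -> acc=82 shift=7 [end]
Varint 3: bytes[5:6] = 52 -> value 82 (1 byte(s))
  byte[6]=0x80 cont=1 payload=0x00=0: acc |= 0<<0 -> acc=0 shift=7
  byte[7]=0xD4 cont=1 payload=0x54=84: acc |= 84<<7 -> acc=10752 shift=14
  byte[8]=0x4C cont=0 payload=0x4C=76: acc |= 76<<14 -> acc=1255936 shift=21 [end]
Varint 4: bytes[6:9] = 80 D4 4C -> value 1255936 (3 byte(s))
  byte[9]=0x50 cont=0 payload=0x50=80: acc |= 80<<0 -> acc=80 shift=7 [end]
Varint 5: bytes[9:10] = 50 -> value 80 (1 byte(s))
  byte[10]=0xFC cont=1 payload=0x7C=124: acc |= 124<<0 -> acc=124 shift=7
  byte[11]=0xD7 cont=1 payload=0x57=87: acc |= 87<<7 -> acc=11260 shift=14
  byte[12]=0xFB cont=1 payload=0x7B=123: acc |= 123<<14 -> acc=2026492 shift=21
  byte[13]=0x2D cont=0 payload=0x2D=45: acc |= 45<<21 -> acc=96398332 shift=28 [end]
Varint 6: bytes[10:14] = FC D7 FB 2D -> value 96398332 (4 byte(s))

Answer: 2 3 1 3 1 4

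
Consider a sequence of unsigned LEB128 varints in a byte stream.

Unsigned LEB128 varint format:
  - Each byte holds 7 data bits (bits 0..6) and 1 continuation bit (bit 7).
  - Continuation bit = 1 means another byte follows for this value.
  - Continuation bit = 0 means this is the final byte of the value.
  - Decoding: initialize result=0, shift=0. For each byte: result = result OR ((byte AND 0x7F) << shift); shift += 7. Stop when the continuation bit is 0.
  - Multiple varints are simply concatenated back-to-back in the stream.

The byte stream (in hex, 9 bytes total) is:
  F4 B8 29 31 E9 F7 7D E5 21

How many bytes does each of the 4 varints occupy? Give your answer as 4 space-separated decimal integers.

  byte[0]=0xF4 cont=1 payload=0x74=116: acc |= 116<<0 -> acc=116 shift=7
  byte[1]=0xB8 cont=1 payload=0x38=56: acc |= 56<<7 -> acc=7284 shift=14
  byte[2]=0x29 cont=0 payload=0x29=41: acc |= 41<<14 -> acc=679028 shift=21 [end]
Varint 1: bytes[0:3] = F4 B8 29 -> value 679028 (3 byte(s))
  byte[3]=0x31 cont=0 payload=0x31=49: acc |= 49<<0 -> acc=49 shift=7 [end]
Varint 2: bytes[3:4] = 31 -> value 49 (1 byte(s))
  byte[4]=0xE9 cont=1 payload=0x69=105: acc |= 105<<0 -> acc=105 shift=7
  byte[5]=0xF7 cont=1 payload=0x77=119: acc |= 119<<7 -> acc=15337 shift=14
  byte[6]=0x7D cont=0 payload=0x7D=125: acc |= 125<<14 -> acc=2063337 shift=21 [end]
Varint 3: bytes[4:7] = E9 F7 7D -> value 2063337 (3 byte(s))
  byte[7]=0xE5 cont=1 payload=0x65=101: acc |= 101<<0 -> acc=101 shift=7
  byte[8]=0x21 cont=0 payload=0x21=33: acc |= 33<<7 -> acc=4325 shift=14 [end]
Varint 4: bytes[7:9] = E5 21 -> value 4325 (2 byte(s))

Answer: 3 1 3 2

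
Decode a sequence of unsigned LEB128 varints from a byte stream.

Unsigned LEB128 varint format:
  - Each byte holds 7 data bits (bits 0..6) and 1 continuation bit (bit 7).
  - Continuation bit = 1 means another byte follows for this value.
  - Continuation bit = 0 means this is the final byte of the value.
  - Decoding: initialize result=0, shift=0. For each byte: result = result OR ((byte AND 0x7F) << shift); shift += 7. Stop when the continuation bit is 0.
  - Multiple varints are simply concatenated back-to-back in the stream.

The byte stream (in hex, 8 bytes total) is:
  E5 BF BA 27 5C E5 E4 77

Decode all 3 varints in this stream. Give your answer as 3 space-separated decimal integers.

  byte[0]=0xE5 cont=1 payload=0x65=101: acc |= 101<<0 -> acc=101 shift=7
  byte[1]=0xBF cont=1 payload=0x3F=63: acc |= 63<<7 -> acc=8165 shift=14
  byte[2]=0xBA cont=1 payload=0x3A=58: acc |= 58<<14 -> acc=958437 shift=21
  byte[3]=0x27 cont=0 payload=0x27=39: acc |= 39<<21 -> acc=82747365 shift=28 [end]
Varint 1: bytes[0:4] = E5 BF BA 27 -> value 82747365 (4 byte(s))
  byte[4]=0x5C cont=0 payload=0x5C=92: acc |= 92<<0 -> acc=92 shift=7 [end]
Varint 2: bytes[4:5] = 5C -> value 92 (1 byte(s))
  byte[5]=0xE5 cont=1 payload=0x65=101: acc |= 101<<0 -> acc=101 shift=7
  byte[6]=0xE4 cont=1 payload=0x64=100: acc |= 100<<7 -> acc=12901 shift=14
  byte[7]=0x77 cont=0 payload=0x77=119: acc |= 119<<14 -> acc=1962597 shift=21 [end]
Varint 3: bytes[5:8] = E5 E4 77 -> value 1962597 (3 byte(s))

Answer: 82747365 92 1962597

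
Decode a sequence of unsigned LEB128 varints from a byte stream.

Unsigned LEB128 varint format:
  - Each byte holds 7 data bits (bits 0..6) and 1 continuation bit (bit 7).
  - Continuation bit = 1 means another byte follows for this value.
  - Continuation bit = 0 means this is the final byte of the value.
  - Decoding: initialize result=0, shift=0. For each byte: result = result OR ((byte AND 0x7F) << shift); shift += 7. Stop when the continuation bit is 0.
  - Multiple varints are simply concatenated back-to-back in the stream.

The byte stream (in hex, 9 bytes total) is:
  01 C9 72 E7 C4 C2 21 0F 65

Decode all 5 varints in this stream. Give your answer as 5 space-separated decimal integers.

  byte[0]=0x01 cont=0 payload=0x01=1: acc |= 1<<0 -> acc=1 shift=7 [end]
Varint 1: bytes[0:1] = 01 -> value 1 (1 byte(s))
  byte[1]=0xC9 cont=1 payload=0x49=73: acc |= 73<<0 -> acc=73 shift=7
  byte[2]=0x72 cont=0 payload=0x72=114: acc |= 114<<7 -> acc=14665 shift=14 [end]
Varint 2: bytes[1:3] = C9 72 -> value 14665 (2 byte(s))
  byte[3]=0xE7 cont=1 payload=0x67=103: acc |= 103<<0 -> acc=103 shift=7
  byte[4]=0xC4 cont=1 payload=0x44=68: acc |= 68<<7 -> acc=8807 shift=14
  byte[5]=0xC2 cont=1 payload=0x42=66: acc |= 66<<14 -> acc=1090151 shift=21
  byte[6]=0x21 cont=0 payload=0x21=33: acc |= 33<<21 -> acc=70296167 shift=28 [end]
Varint 3: bytes[3:7] = E7 C4 C2 21 -> value 70296167 (4 byte(s))
  byte[7]=0x0F cont=0 payload=0x0F=15: acc |= 15<<0 -> acc=15 shift=7 [end]
Varint 4: bytes[7:8] = 0F -> value 15 (1 byte(s))
  byte[8]=0x65 cont=0 payload=0x65=101: acc |= 101<<0 -> acc=101 shift=7 [end]
Varint 5: bytes[8:9] = 65 -> value 101 (1 byte(s))

Answer: 1 14665 70296167 15 101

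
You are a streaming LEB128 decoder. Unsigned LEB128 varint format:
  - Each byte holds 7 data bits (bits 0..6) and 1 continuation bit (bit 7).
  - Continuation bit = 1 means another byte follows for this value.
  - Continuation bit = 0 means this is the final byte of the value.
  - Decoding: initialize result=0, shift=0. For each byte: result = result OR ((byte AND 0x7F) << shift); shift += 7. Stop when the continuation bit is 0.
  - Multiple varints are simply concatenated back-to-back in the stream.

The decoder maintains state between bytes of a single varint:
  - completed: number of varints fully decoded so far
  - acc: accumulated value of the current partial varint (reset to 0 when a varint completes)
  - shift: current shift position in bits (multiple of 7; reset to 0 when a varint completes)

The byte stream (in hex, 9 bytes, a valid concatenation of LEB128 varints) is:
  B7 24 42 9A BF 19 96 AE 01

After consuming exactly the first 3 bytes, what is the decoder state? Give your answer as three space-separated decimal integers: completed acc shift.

Answer: 2 0 0

Derivation:
byte[0]=0xB7 cont=1 payload=0x37: acc |= 55<<0 -> completed=0 acc=55 shift=7
byte[1]=0x24 cont=0 payload=0x24: varint #1 complete (value=4663); reset -> completed=1 acc=0 shift=0
byte[2]=0x42 cont=0 payload=0x42: varint #2 complete (value=66); reset -> completed=2 acc=0 shift=0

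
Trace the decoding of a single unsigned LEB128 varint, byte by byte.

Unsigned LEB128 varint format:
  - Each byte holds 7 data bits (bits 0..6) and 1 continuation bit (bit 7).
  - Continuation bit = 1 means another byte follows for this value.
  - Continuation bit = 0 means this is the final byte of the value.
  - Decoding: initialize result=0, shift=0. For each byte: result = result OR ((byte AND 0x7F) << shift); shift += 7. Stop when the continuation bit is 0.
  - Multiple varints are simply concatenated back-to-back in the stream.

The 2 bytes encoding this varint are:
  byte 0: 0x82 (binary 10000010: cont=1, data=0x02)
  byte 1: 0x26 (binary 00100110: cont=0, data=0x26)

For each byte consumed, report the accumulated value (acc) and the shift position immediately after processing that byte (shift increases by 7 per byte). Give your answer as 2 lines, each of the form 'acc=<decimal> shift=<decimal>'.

byte 0=0x82: payload=0x02=2, contrib = 2<<0 = 2; acc -> 2, shift -> 7
byte 1=0x26: payload=0x26=38, contrib = 38<<7 = 4864; acc -> 4866, shift -> 14

Answer: acc=2 shift=7
acc=4866 shift=14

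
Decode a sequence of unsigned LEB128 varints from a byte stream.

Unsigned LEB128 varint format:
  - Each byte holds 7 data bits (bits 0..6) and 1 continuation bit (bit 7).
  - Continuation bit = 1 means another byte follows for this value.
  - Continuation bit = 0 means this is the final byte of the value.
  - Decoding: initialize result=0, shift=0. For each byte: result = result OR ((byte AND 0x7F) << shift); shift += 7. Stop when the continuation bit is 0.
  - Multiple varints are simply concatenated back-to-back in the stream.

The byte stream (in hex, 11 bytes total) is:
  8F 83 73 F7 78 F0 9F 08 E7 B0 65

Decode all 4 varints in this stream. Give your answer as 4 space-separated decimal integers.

Answer: 1884559 15479 135152 1661031

Derivation:
  byte[0]=0x8F cont=1 payload=0x0F=15: acc |= 15<<0 -> acc=15 shift=7
  byte[1]=0x83 cont=1 payload=0x03=3: acc |= 3<<7 -> acc=399 shift=14
  byte[2]=0x73 cont=0 payload=0x73=115: acc |= 115<<14 -> acc=1884559 shift=21 [end]
Varint 1: bytes[0:3] = 8F 83 73 -> value 1884559 (3 byte(s))
  byte[3]=0xF7 cont=1 payload=0x77=119: acc |= 119<<0 -> acc=119 shift=7
  byte[4]=0x78 cont=0 payload=0x78=120: acc |= 120<<7 -> acc=15479 shift=14 [end]
Varint 2: bytes[3:5] = F7 78 -> value 15479 (2 byte(s))
  byte[5]=0xF0 cont=1 payload=0x70=112: acc |= 112<<0 -> acc=112 shift=7
  byte[6]=0x9F cont=1 payload=0x1F=31: acc |= 31<<7 -> acc=4080 shift=14
  byte[7]=0x08 cont=0 payload=0x08=8: acc |= 8<<14 -> acc=135152 shift=21 [end]
Varint 3: bytes[5:8] = F0 9F 08 -> value 135152 (3 byte(s))
  byte[8]=0xE7 cont=1 payload=0x67=103: acc |= 103<<0 -> acc=103 shift=7
  byte[9]=0xB0 cont=1 payload=0x30=48: acc |= 48<<7 -> acc=6247 shift=14
  byte[10]=0x65 cont=0 payload=0x65=101: acc |= 101<<14 -> acc=1661031 shift=21 [end]
Varint 4: bytes[8:11] = E7 B0 65 -> value 1661031 (3 byte(s))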